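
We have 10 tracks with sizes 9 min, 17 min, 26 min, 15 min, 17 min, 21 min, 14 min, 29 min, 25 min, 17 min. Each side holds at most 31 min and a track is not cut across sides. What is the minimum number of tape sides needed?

Total = 29 + 26 + 25 + 21 + 17 + 17 + 17 + 15 + 14 + 9 = 190 min.
Lower bound: ⌈190/31⌉ = 7 tape sides.
A packing using 8 tape sides:
  side 1: 29 = 29
  side 2: 26 = 26
  side 3: 25 = 25
  side 4: 21 + 9 = 30
  side 5: 17 + 14 = 31
  side 6: 17 = 17
  side 7: 17 = 17
  side 8: 15 = 15
No arrangement into 7 tape sides stays within capacity, so 8 is optimal.

8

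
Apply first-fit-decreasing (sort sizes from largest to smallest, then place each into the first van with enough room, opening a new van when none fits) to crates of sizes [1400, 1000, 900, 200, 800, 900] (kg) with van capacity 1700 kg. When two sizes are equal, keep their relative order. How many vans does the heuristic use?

4

Sorted descending: 1400, 1000, 900, 900, 800, 200.
  1400 → van 1 (new)  [load 1400/1700]
  1000 → van 2 (new)  [load 1000/1700]
  900 → van 3 (new)  [load 900/1700]
  900 → van 4 (new)  [load 900/1700]
  800 → van 3  [load 1700/1700]
  200 → van 1  [load 1600/1700]
4 vans opened.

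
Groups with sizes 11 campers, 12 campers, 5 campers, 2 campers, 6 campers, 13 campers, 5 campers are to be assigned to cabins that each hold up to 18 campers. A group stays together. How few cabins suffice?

Total = 13 + 12 + 11 + 6 + 5 + 5 + 2 = 54 campers.
Lower bound: ⌈54/18⌉ = 3 cabins.
A packing using 3 cabins:
  cabin 1: 13 + 5 = 18
  cabin 2: 12 + 6 = 18
  cabin 3: 11 + 5 + 2 = 18
This matches the lower bound, so 3 is optimal.

3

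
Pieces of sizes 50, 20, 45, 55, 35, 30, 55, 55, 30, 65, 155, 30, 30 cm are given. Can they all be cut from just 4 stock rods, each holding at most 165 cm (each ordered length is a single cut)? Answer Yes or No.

No

Total = 655 cm; ⌈655/165⌉ = 4.
The bound of 4 does not rule out 4, but exhaustive search shows no assignment into 4 stock rods of capacity 165 cm exists — the minimum is 5.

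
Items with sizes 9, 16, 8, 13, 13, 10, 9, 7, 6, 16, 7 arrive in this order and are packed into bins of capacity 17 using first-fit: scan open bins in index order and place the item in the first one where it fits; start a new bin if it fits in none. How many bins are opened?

8

  9 → bin 1 (new)  [load 9/17]
  16 → bin 2 (new)  [load 16/17]
  8 → bin 1  [load 17/17]
  13 → bin 3 (new)  [load 13/17]
  13 → bin 4 (new)  [load 13/17]
  10 → bin 5 (new)  [load 10/17]
  9 → bin 6 (new)  [load 9/17]
  7 → bin 5  [load 17/17]
  6 → bin 6  [load 15/17]
  16 → bin 7 (new)  [load 16/17]
  7 → bin 8 (new)  [load 7/17]
8 bins opened.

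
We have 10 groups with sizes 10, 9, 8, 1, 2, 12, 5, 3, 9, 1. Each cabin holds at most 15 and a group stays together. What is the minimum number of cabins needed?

Total = 12 + 10 + 9 + 9 + 8 + 5 + 3 + 2 + 1 + 1 = 60.
Lower bound: ⌈60/15⌉ = 4 cabins.
Also, 5 groups each exceed 15/2, and no two of those can share a cabin, so at least 5 cabins are needed.
A packing using 5 cabins:
  cabin 1: 12 + 3 = 15
  cabin 2: 10 + 5 = 15
  cabin 3: 9 + 2 + 1 + 1 = 13
  cabin 4: 9 = 9
  cabin 5: 8 = 8
This matches the lower bound, so 5 is optimal.

5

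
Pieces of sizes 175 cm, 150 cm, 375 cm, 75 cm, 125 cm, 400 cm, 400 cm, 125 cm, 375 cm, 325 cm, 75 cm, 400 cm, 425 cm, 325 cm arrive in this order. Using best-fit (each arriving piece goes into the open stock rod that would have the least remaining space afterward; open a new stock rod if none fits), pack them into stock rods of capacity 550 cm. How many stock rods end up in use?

9

  175 → stock rod 1 (new)  [load 175/550]
  150 → stock rod 1  [load 325/550]
  375 → stock rod 2 (new)  [load 375/550]
  75 → stock rod 2  [load 450/550]
  125 → stock rod 1  [load 450/550]
  400 → stock rod 3 (new)  [load 400/550]
  400 → stock rod 4 (new)  [load 400/550]
  125 → stock rod 3  [load 525/550]
  375 → stock rod 5 (new)  [load 375/550]
  325 → stock rod 6 (new)  [load 325/550]
  75 → stock rod 1  [load 525/550]
  400 → stock rod 7 (new)  [load 400/550]
  425 → stock rod 8 (new)  [load 425/550]
  325 → stock rod 9 (new)  [load 325/550]
9 stock rods opened.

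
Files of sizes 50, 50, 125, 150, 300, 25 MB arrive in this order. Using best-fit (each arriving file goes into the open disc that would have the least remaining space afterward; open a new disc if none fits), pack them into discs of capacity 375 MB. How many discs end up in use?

  50 → disc 1 (new)  [load 50/375]
  50 → disc 1  [load 100/375]
  125 → disc 1  [load 225/375]
  150 → disc 1  [load 375/375]
  300 → disc 2 (new)  [load 300/375]
  25 → disc 2  [load 325/375]
2 discs opened.

2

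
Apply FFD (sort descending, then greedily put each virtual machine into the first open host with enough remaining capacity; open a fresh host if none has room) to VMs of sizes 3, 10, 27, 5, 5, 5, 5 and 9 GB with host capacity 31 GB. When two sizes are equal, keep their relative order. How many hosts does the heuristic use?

Sorted descending: 27, 10, 9, 5, 5, 5, 5, 3.
  27 → host 1 (new)  [load 27/31]
  10 → host 2 (new)  [load 10/31]
  9 → host 2  [load 19/31]
  5 → host 2  [load 24/31]
  5 → host 2  [load 29/31]
  5 → host 3 (new)  [load 5/31]
  5 → host 3  [load 10/31]
  3 → host 1  [load 30/31]
3 hosts opened.

3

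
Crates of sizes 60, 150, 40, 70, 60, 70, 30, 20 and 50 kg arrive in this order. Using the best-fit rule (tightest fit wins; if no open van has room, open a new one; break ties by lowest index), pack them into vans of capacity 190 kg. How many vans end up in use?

3

  60 → van 1 (new)  [load 60/190]
  150 → van 2 (new)  [load 150/190]
  40 → van 2  [load 190/190]
  70 → van 1  [load 130/190]
  60 → van 1  [load 190/190]
  70 → van 3 (new)  [load 70/190]
  30 → van 3  [load 100/190]
  20 → van 3  [load 120/190]
  50 → van 3  [load 170/190]
3 vans opened.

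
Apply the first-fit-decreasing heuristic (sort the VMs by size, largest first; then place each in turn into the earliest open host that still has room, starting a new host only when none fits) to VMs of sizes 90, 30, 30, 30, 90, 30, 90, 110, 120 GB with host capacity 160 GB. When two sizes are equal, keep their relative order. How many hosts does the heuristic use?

Sorted descending: 120, 110, 90, 90, 90, 30, 30, 30, 30.
  120 → host 1 (new)  [load 120/160]
  110 → host 2 (new)  [load 110/160]
  90 → host 3 (new)  [load 90/160]
  90 → host 4 (new)  [load 90/160]
  90 → host 5 (new)  [load 90/160]
  30 → host 1  [load 150/160]
  30 → host 2  [load 140/160]
  30 → host 3  [load 120/160]
  30 → host 3  [load 150/160]
5 hosts opened.

5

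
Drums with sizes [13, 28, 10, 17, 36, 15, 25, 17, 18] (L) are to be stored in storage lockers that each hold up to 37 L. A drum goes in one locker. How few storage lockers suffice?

6

Total = 36 + 28 + 25 + 18 + 17 + 17 + 15 + 13 + 10 = 179 L.
Lower bound: ⌈179/37⌉ = 5 storage lockers.
A packing using 6 storage lockers:
  locker 1: 36 = 36
  locker 2: 28 = 28
  locker 3: 25 + 10 = 35
  locker 4: 18 + 17 = 35
  locker 5: 17 + 15 = 32
  locker 6: 13 = 13
No arrangement into 5 storage lockers stays within capacity, so 6 is optimal.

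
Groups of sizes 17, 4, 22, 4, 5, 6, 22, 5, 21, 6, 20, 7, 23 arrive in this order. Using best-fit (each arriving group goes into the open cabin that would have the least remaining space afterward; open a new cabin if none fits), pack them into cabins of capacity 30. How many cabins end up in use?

6

  17 → cabin 1 (new)  [load 17/30]
  4 → cabin 1  [load 21/30]
  22 → cabin 2 (new)  [load 22/30]
  4 → cabin 2  [load 26/30]
  5 → cabin 1  [load 26/30]
  6 → cabin 3 (new)  [load 6/30]
  22 → cabin 3  [load 28/30]
  5 → cabin 4 (new)  [load 5/30]
  21 → cabin 4  [load 26/30]
  6 → cabin 5 (new)  [load 6/30]
  20 → cabin 5  [load 26/30]
  7 → cabin 6 (new)  [load 7/30]
  23 → cabin 6  [load 30/30]
6 cabins opened.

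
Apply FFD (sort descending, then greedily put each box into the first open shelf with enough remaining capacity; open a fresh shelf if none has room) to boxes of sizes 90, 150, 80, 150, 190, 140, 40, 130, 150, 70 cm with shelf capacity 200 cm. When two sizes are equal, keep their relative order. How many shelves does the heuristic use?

7

Sorted descending: 190, 150, 150, 150, 140, 130, 90, 80, 70, 40.
  190 → shelf 1 (new)  [load 190/200]
  150 → shelf 2 (new)  [load 150/200]
  150 → shelf 3 (new)  [load 150/200]
  150 → shelf 4 (new)  [load 150/200]
  140 → shelf 5 (new)  [load 140/200]
  130 → shelf 6 (new)  [load 130/200]
  90 → shelf 7 (new)  [load 90/200]
  80 → shelf 7  [load 170/200]
  70 → shelf 6  [load 200/200]
  40 → shelf 2  [load 190/200]
7 shelves opened.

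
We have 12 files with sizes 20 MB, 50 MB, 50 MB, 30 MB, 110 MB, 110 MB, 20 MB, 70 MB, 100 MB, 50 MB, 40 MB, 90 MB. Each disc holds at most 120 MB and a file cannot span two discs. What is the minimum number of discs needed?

Total = 110 + 110 + 100 + 90 + 70 + 50 + 50 + 50 + 40 + 30 + 20 + 20 = 740 MB.
Lower bound: ⌈740/120⌉ = 7 discs.
A packing using 7 discs:
  disc 1: 110 = 110
  disc 2: 110 = 110
  disc 3: 100 + 20 = 120
  disc 4: 90 + 30 = 120
  disc 5: 70 + 50 = 120
  disc 6: 50 + 50 + 20 = 120
  disc 7: 40 = 40
This matches the lower bound, so 7 is optimal.

7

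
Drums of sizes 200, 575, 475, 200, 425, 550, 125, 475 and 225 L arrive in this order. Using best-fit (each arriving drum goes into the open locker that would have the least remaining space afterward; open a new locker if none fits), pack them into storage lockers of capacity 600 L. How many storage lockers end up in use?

  200 → locker 1 (new)  [load 200/600]
  575 → locker 2 (new)  [load 575/600]
  475 → locker 3 (new)  [load 475/600]
  200 → locker 1  [load 400/600]
  425 → locker 4 (new)  [load 425/600]
  550 → locker 5 (new)  [load 550/600]
  125 → locker 3  [load 600/600]
  475 → locker 6 (new)  [load 475/600]
  225 → locker 7 (new)  [load 225/600]
7 storage lockers opened.

7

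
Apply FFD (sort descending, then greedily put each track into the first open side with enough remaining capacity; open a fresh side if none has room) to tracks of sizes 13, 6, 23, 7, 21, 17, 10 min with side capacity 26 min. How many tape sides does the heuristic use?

5

Sorted descending: 23, 21, 17, 13, 10, 7, 6.
  23 → side 1 (new)  [load 23/26]
  21 → side 2 (new)  [load 21/26]
  17 → side 3 (new)  [load 17/26]
  13 → side 4 (new)  [load 13/26]
  10 → side 4  [load 23/26]
  7 → side 3  [load 24/26]
  6 → side 5 (new)  [load 6/26]
5 tape sides opened.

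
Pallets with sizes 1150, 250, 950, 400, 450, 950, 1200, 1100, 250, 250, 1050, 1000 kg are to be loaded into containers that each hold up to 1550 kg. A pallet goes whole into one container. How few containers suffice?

7

Total = 1200 + 1150 + 1100 + 1050 + 1000 + 950 + 950 + 450 + 400 + 250 + 250 + 250 = 9000 kg.
Lower bound: ⌈9000/1550⌉ = 6 containers.
Also, 7 pallets each exceed 775 kg, and no two of those can share a container, so at least 7 containers are needed.
A packing using 7 containers:
  container 1: 1200 + 250 = 1450
  container 2: 1150 + 400 = 1550
  container 3: 1100 + 450 = 1550
  container 4: 1050 + 250 + 250 = 1550
  container 5: 1000 = 1000
  container 6: 950 = 950
  container 7: 950 = 950
This matches the lower bound, so 7 is optimal.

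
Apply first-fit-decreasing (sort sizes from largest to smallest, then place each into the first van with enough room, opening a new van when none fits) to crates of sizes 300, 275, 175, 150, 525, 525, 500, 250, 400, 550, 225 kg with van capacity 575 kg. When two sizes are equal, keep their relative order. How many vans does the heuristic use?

Sorted descending: 550, 525, 525, 500, 400, 300, 275, 250, 225, 175, 150.
  550 → van 1 (new)  [load 550/575]
  525 → van 2 (new)  [load 525/575]
  525 → van 3 (new)  [load 525/575]
  500 → van 4 (new)  [load 500/575]
  400 → van 5 (new)  [load 400/575]
  300 → van 6 (new)  [load 300/575]
  275 → van 6  [load 575/575]
  250 → van 7 (new)  [load 250/575]
  225 → van 7  [load 475/575]
  175 → van 5  [load 575/575]
  150 → van 8 (new)  [load 150/575]
8 vans opened.

8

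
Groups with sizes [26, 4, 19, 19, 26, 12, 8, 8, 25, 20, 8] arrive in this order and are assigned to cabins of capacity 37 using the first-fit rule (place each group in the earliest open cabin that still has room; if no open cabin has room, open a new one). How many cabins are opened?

6

  26 → cabin 1 (new)  [load 26/37]
  4 → cabin 1  [load 30/37]
  19 → cabin 2 (new)  [load 19/37]
  19 → cabin 3 (new)  [load 19/37]
  26 → cabin 4 (new)  [load 26/37]
  12 → cabin 2  [load 31/37]
  8 → cabin 3  [load 27/37]
  8 → cabin 3  [load 35/37]
  25 → cabin 5 (new)  [load 25/37]
  20 → cabin 6 (new)  [load 20/37]
  8 → cabin 4  [load 34/37]
6 cabins opened.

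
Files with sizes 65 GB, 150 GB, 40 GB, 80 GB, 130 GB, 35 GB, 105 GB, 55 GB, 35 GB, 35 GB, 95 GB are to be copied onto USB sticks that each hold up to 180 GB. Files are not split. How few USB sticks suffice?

Total = 150 + 130 + 105 + 95 + 80 + 65 + 55 + 40 + 35 + 35 + 35 = 825 GB.
Lower bound: ⌈825/180⌉ = 5 USB sticks.
A packing using 5 USB sticks:
  USB stick 1: 150 = 150
  USB stick 2: 130 + 40 = 170
  USB stick 3: 105 + 65 = 170
  USB stick 4: 95 + 80 = 175
  USB stick 5: 55 + 35 + 35 + 35 = 160
This matches the lower bound, so 5 is optimal.

5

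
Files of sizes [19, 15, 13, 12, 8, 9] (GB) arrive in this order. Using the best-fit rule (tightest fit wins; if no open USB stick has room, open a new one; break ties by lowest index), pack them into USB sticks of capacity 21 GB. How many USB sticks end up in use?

4

  19 → USB stick 1 (new)  [load 19/21]
  15 → USB stick 2 (new)  [load 15/21]
  13 → USB stick 3 (new)  [load 13/21]
  12 → USB stick 4 (new)  [load 12/21]
  8 → USB stick 3  [load 21/21]
  9 → USB stick 4  [load 21/21]
4 USB sticks opened.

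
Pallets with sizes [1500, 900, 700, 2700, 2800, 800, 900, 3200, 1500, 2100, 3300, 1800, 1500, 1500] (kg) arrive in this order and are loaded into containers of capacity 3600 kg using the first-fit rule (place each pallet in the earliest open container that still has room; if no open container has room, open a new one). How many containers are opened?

8

  1500 → container 1 (new)  [load 1500/3600]
  900 → container 1  [load 2400/3600]
  700 → container 1  [load 3100/3600]
  2700 → container 2 (new)  [load 2700/3600]
  2800 → container 3 (new)  [load 2800/3600]
  800 → container 2  [load 3500/3600]
  900 → container 4 (new)  [load 900/3600]
  3200 → container 5 (new)  [load 3200/3600]
  1500 → container 4  [load 2400/3600]
  2100 → container 6 (new)  [load 2100/3600]
  3300 → container 7 (new)  [load 3300/3600]
  1800 → container 8 (new)  [load 1800/3600]
  1500 → container 6  [load 3600/3600]
  1500 → container 8  [load 3300/3600]
8 containers opened.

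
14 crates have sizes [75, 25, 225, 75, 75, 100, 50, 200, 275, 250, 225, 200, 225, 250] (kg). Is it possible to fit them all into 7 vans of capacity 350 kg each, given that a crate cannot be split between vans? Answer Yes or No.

Total = 2250 kg; ⌈2250/350⌉ = 7.
8 crates each exceed half the capacity and cannot share a van, forcing at least 8 vans.
At least 8 vans are required, but only 7 are allowed.

No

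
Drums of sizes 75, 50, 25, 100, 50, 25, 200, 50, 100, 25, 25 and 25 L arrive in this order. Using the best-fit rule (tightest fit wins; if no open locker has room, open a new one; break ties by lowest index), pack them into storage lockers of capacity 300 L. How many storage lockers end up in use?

  75 → locker 1 (new)  [load 75/300]
  50 → locker 1  [load 125/300]
  25 → locker 1  [load 150/300]
  100 → locker 1  [load 250/300]
  50 → locker 1  [load 300/300]
  25 → locker 2 (new)  [load 25/300]
  200 → locker 2  [load 225/300]
  50 → locker 2  [load 275/300]
  100 → locker 3 (new)  [load 100/300]
  25 → locker 2  [load 300/300]
  25 → locker 3  [load 125/300]
  25 → locker 3  [load 150/300]
3 storage lockers opened.

3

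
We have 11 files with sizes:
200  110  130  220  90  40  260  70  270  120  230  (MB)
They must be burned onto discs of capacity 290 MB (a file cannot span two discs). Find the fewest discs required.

7

Total = 270 + 260 + 230 + 220 + 200 + 130 + 120 + 110 + 90 + 70 + 40 = 1740 MB.
Lower bound: ⌈1740/290⌉ = 6 discs.
A packing using 7 discs:
  disc 1: 270 = 270
  disc 2: 260 = 260
  disc 3: 230 + 40 = 270
  disc 4: 220 + 70 = 290
  disc 5: 200 + 90 = 290
  disc 6: 130 + 120 = 250
  disc 7: 110 = 110
No arrangement into 6 discs stays within capacity, so 7 is optimal.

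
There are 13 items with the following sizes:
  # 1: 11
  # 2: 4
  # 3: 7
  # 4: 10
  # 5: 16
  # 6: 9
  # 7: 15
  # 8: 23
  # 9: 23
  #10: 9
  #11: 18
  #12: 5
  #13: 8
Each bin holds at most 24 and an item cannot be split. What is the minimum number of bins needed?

Total = 23 + 23 + 18 + 16 + 15 + 11 + 10 + 9 + 9 + 8 + 7 + 5 + 4 = 158.
Lower bound: ⌈158/24⌉ = 7 bins.
A packing using 7 bins:
  bin 1: 23 = 23
  bin 2: 23 = 23
  bin 3: 18 + 5 = 23
  bin 4: 16 + 8 = 24
  bin 5: 15 + 9 = 24
  bin 6: 11 + 10 = 21
  bin 7: 9 + 7 + 4 = 20
This matches the lower bound, so 7 is optimal.

7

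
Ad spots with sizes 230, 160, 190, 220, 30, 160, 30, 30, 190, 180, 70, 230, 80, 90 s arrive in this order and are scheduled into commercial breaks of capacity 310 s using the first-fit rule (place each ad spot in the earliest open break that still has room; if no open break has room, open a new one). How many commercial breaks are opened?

  230 → break 1 (new)  [load 230/310]
  160 → break 2 (new)  [load 160/310]
  190 → break 3 (new)  [load 190/310]
  220 → break 4 (new)  [load 220/310]
  30 → break 1  [load 260/310]
  160 → break 5 (new)  [load 160/310]
  30 → break 1  [load 290/310]
  30 → break 2  [load 190/310]
  190 → break 6 (new)  [load 190/310]
  180 → break 7 (new)  [load 180/310]
  70 → break 2  [load 260/310]
  230 → break 8 (new)  [load 230/310]
  80 → break 3  [load 270/310]
  90 → break 4  [load 310/310]
8 commercial breaks opened.

8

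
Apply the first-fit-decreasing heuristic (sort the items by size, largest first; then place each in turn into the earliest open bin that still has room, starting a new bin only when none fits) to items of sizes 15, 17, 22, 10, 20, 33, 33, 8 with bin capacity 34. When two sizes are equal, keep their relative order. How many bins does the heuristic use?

5

Sorted descending: 33, 33, 22, 20, 17, 15, 10, 8.
  33 → bin 1 (new)  [load 33/34]
  33 → bin 2 (new)  [load 33/34]
  22 → bin 3 (new)  [load 22/34]
  20 → bin 4 (new)  [load 20/34]
  17 → bin 5 (new)  [load 17/34]
  15 → bin 5  [load 32/34]
  10 → bin 3  [load 32/34]
  8 → bin 4  [load 28/34]
5 bins opened.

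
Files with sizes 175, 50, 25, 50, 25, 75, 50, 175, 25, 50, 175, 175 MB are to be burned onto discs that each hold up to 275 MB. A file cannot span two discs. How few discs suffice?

4

Total = 175 + 175 + 175 + 175 + 75 + 50 + 50 + 50 + 50 + 25 + 25 + 25 = 1050 MB.
Lower bound: ⌈1050/275⌉ = 4 discs.
A packing using 4 discs:
  disc 1: 175 + 75 + 25 = 275
  disc 2: 175 + 50 + 50 = 275
  disc 3: 175 + 50 + 50 = 275
  disc 4: 175 + 25 + 25 = 225
This matches the lower bound, so 4 is optimal.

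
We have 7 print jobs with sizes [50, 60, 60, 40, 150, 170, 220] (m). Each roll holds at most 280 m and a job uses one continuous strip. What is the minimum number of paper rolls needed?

Total = 220 + 170 + 150 + 60 + 60 + 50 + 40 = 750 m.
Lower bound: ⌈750/280⌉ = 3 paper rolls.
A packing using 3 paper rolls:
  roll 1: 220 + 60 = 280
  roll 2: 170 + 60 + 50 = 280
  roll 3: 150 + 40 = 190
This matches the lower bound, so 3 is optimal.

3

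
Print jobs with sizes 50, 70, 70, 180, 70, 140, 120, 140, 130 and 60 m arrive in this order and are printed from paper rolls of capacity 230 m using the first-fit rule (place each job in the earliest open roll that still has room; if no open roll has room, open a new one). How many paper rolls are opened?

6

  50 → roll 1 (new)  [load 50/230]
  70 → roll 1  [load 120/230]
  70 → roll 1  [load 190/230]
  180 → roll 2 (new)  [load 180/230]
  70 → roll 3 (new)  [load 70/230]
  140 → roll 3  [load 210/230]
  120 → roll 4 (new)  [load 120/230]
  140 → roll 5 (new)  [load 140/230]
  130 → roll 6 (new)  [load 130/230]
  60 → roll 4  [load 180/230]
6 paper rolls opened.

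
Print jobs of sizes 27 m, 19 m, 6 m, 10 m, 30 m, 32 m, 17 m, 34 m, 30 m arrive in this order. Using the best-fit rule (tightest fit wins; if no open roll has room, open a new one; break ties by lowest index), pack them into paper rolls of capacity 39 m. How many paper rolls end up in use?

7

  27 → roll 1 (new)  [load 27/39]
  19 → roll 2 (new)  [load 19/39]
  6 → roll 1  [load 33/39]
  10 → roll 2  [load 29/39]
  30 → roll 3 (new)  [load 30/39]
  32 → roll 4 (new)  [load 32/39]
  17 → roll 5 (new)  [load 17/39]
  34 → roll 6 (new)  [load 34/39]
  30 → roll 7 (new)  [load 30/39]
7 paper rolls opened.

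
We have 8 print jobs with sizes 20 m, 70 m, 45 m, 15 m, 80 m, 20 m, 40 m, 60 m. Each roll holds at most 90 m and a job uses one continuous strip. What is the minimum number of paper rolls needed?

Total = 80 + 70 + 60 + 45 + 40 + 20 + 20 + 15 = 350 m.
Lower bound: ⌈350/90⌉ = 4 paper rolls.
A packing using 5 paper rolls:
  roll 1: 80 = 80
  roll 2: 70 + 20 = 90
  roll 3: 60 + 20 = 80
  roll 4: 45 + 40 = 85
  roll 5: 15 = 15
No arrangement into 4 paper rolls stays within capacity, so 5 is optimal.

5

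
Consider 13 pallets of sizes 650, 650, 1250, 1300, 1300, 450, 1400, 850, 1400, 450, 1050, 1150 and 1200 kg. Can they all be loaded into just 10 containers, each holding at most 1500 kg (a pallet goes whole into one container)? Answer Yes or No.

Yes

A valid assignment using 10 containers:
  container 1: 1400 = 1400
  container 2: 1400 = 1400
  container 3: 1300 = 1300
  container 4: 1300 = 1300
  container 5: 1250 = 1250
  container 6: 1200 = 1200
  container 7: 1150 = 1150
  container 8: 1050 + 450 = 1500
  container 9: 850 + 650 = 1500
  container 10: 650 + 450 = 1100
Every load is within 1500 kg, so 10 containers suffice.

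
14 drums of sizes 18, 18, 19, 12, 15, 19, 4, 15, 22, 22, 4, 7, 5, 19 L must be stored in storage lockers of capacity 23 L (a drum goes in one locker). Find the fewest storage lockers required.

10

Total = 22 + 22 + 19 + 19 + 19 + 18 + 18 + 15 + 15 + 12 + 7 + 5 + 4 + 4 = 199 L.
Lower bound: ⌈199/23⌉ = 9 storage lockers.
Also, 10 drums each exceed 23/2 L, and no two of those can share a locker, so at least 10 storage lockers are needed.
A packing using 10 storage lockers:
  locker 1: 22 = 22
  locker 2: 22 = 22
  locker 3: 19 + 4 = 23
  locker 4: 19 + 4 = 23
  locker 5: 19 = 19
  locker 6: 18 + 5 = 23
  locker 7: 18 = 18
  locker 8: 15 + 7 = 22
  locker 9: 15 = 15
  locker 10: 12 = 12
This matches the lower bound, so 10 is optimal.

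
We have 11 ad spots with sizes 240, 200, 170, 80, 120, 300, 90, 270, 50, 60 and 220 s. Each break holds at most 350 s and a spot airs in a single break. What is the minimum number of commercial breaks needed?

Total = 300 + 270 + 240 + 220 + 200 + 170 + 120 + 90 + 80 + 60 + 50 = 1800 s.
Lower bound: ⌈1800/350⌉ = 6 commercial breaks.
A packing using 6 commercial breaks:
  break 1: 300 + 50 = 350
  break 2: 270 + 80 = 350
  break 3: 240 + 90 = 330
  break 4: 220 + 120 = 340
  break 5: 200 + 60 = 260
  break 6: 170 = 170
This matches the lower bound, so 6 is optimal.

6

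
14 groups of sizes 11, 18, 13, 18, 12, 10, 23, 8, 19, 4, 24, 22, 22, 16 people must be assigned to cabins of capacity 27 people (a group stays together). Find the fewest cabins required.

Total = 24 + 23 + 22 + 22 + 19 + 18 + 18 + 16 + 13 + 12 + 11 + 10 + 8 + 4 = 220 people.
Lower bound: ⌈220/27⌉ = 9 cabins.
A packing using 10 cabins:
  cabin 1: 24 = 24
  cabin 2: 23 + 4 = 27
  cabin 3: 22 = 22
  cabin 4: 22 = 22
  cabin 5: 19 + 8 = 27
  cabin 6: 18 = 18
  cabin 7: 18 = 18
  cabin 8: 16 + 11 = 27
  cabin 9: 13 + 12 = 25
  cabin 10: 10 = 10
No arrangement into 9 cabins stays within capacity, so 10 is optimal.

10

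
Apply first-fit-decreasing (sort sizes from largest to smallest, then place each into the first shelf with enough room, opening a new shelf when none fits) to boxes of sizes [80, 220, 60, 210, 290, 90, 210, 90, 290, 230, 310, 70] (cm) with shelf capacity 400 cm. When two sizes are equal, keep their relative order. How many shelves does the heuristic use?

Sorted descending: 310, 290, 290, 230, 220, 210, 210, 90, 90, 80, 70, 60.
  310 → shelf 1 (new)  [load 310/400]
  290 → shelf 2 (new)  [load 290/400]
  290 → shelf 3 (new)  [load 290/400]
  230 → shelf 4 (new)  [load 230/400]
  220 → shelf 5 (new)  [load 220/400]
  210 → shelf 6 (new)  [load 210/400]
  210 → shelf 7 (new)  [load 210/400]
  90 → shelf 1  [load 400/400]
  90 → shelf 2  [load 380/400]
  80 → shelf 3  [load 370/400]
  70 → shelf 4  [load 300/400]
  60 → shelf 4  [load 360/400]
7 shelves opened.

7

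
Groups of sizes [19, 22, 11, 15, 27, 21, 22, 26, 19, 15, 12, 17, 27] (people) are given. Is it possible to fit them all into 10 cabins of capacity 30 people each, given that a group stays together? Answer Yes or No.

A valid assignment using 10 cabins:
  cabin 1: 27 = 27
  cabin 2: 27 = 27
  cabin 3: 26 = 26
  cabin 4: 22 = 22
  cabin 5: 22 = 22
  cabin 6: 21 = 21
  cabin 7: 19 + 11 = 30
  cabin 8: 19 = 19
  cabin 9: 17 + 12 = 29
  cabin 10: 15 + 15 = 30
Every load is within 30 people, so 10 cabins suffice.

Yes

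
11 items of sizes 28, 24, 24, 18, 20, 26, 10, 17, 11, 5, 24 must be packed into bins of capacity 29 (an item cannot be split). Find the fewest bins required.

Total = 28 + 26 + 24 + 24 + 24 + 20 + 18 + 17 + 11 + 10 + 5 = 207.
Lower bound: ⌈207/29⌉ = 8 bins.
A packing using 8 bins:
  bin 1: 28 = 28
  bin 2: 26 = 26
  bin 3: 24 + 5 = 29
  bin 4: 24 = 24
  bin 5: 24 = 24
  bin 6: 20 = 20
  bin 7: 18 + 11 = 29
  bin 8: 17 + 10 = 27
This matches the lower bound, so 8 is optimal.

8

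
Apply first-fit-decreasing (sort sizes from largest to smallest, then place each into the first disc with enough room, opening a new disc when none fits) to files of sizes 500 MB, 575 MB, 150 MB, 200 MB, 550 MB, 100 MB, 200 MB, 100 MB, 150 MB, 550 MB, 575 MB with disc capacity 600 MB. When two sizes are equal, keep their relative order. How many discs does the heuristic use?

Sorted descending: 575, 575, 550, 550, 500, 200, 200, 150, 150, 100, 100.
  575 → disc 1 (new)  [load 575/600]
  575 → disc 2 (new)  [load 575/600]
  550 → disc 3 (new)  [load 550/600]
  550 → disc 4 (new)  [load 550/600]
  500 → disc 5 (new)  [load 500/600]
  200 → disc 6 (new)  [load 200/600]
  200 → disc 6  [load 400/600]
  150 → disc 6  [load 550/600]
  150 → disc 7 (new)  [load 150/600]
  100 → disc 5  [load 600/600]
  100 → disc 7  [load 250/600]
7 discs opened.

7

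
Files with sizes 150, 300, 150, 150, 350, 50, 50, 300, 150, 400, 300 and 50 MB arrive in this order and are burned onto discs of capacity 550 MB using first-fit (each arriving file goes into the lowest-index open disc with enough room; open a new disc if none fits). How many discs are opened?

6

  150 → disc 1 (new)  [load 150/550]
  300 → disc 1  [load 450/550]
  150 → disc 2 (new)  [load 150/550]
  150 → disc 2  [load 300/550]
  350 → disc 3 (new)  [load 350/550]
  50 → disc 1  [load 500/550]
  50 → disc 1  [load 550/550]
  300 → disc 4 (new)  [load 300/550]
  150 → disc 2  [load 450/550]
  400 → disc 5 (new)  [load 400/550]
  300 → disc 6 (new)  [load 300/550]
  50 → disc 2  [load 500/550]
6 discs opened.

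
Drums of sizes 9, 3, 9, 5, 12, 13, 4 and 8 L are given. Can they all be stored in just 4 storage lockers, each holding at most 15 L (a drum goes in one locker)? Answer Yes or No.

No

Total = 63 L; ⌈63/15⌉ = 5.
At least 5 storage lockers are required, but only 4 are allowed.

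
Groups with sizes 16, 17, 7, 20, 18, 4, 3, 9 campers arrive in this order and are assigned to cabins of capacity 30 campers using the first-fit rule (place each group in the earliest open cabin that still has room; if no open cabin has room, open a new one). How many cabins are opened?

  16 → cabin 1 (new)  [load 16/30]
  17 → cabin 2 (new)  [load 17/30]
  7 → cabin 1  [load 23/30]
  20 → cabin 3 (new)  [load 20/30]
  18 → cabin 4 (new)  [load 18/30]
  4 → cabin 1  [load 27/30]
  3 → cabin 1  [load 30/30]
  9 → cabin 2  [load 26/30]
4 cabins opened.

4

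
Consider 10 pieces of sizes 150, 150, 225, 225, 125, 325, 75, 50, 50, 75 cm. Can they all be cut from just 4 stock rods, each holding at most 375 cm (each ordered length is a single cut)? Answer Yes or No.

Yes

A valid assignment using 4 stock rods:
  stock rod 1: 325 + 50 = 375
  stock rod 2: 225 + 150 = 375
  stock rod 3: 225 + 150 = 375
  stock rod 4: 125 + 75 + 75 + 50 = 325
Every load is within 375 cm, so 4 stock rods suffice.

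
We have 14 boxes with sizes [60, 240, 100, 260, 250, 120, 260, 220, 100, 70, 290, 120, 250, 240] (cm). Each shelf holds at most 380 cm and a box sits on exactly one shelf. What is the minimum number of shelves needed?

8

Total = 290 + 260 + 260 + 250 + 250 + 240 + 240 + 220 + 120 + 120 + 100 + 100 + 70 + 60 = 2580 cm.
Lower bound: ⌈2580/380⌉ = 7 shelves.
Also, 8 boxes each exceed 190 cm, and no two of those can share a shelf, so at least 8 shelves are needed.
A packing using 8 shelves:
  shelf 1: 290 + 70 = 360
  shelf 2: 260 + 120 = 380
  shelf 3: 260 + 120 = 380
  shelf 4: 250 + 100 = 350
  shelf 5: 250 + 100 = 350
  shelf 6: 240 + 60 = 300
  shelf 7: 240 = 240
  shelf 8: 220 = 220
This matches the lower bound, so 8 is optimal.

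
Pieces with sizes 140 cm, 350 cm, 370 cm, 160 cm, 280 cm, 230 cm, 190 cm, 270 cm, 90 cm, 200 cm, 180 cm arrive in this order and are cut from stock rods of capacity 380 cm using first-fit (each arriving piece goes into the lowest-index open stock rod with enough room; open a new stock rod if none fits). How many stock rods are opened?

  140 → stock rod 1 (new)  [load 140/380]
  350 → stock rod 2 (new)  [load 350/380]
  370 → stock rod 3 (new)  [load 370/380]
  160 → stock rod 1  [load 300/380]
  280 → stock rod 4 (new)  [load 280/380]
  230 → stock rod 5 (new)  [load 230/380]
  190 → stock rod 6 (new)  [load 190/380]
  270 → stock rod 7 (new)  [load 270/380]
  90 → stock rod 4  [load 370/380]
  200 → stock rod 8 (new)  [load 200/380]
  180 → stock rod 6  [load 370/380]
8 stock rods opened.

8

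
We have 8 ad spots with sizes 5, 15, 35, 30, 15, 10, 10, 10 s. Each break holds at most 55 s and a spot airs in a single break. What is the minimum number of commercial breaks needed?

Total = 35 + 30 + 15 + 15 + 10 + 10 + 10 + 5 = 130 s.
Lower bound: ⌈130/55⌉ = 3 commercial breaks.
A packing using 3 commercial breaks:
  break 1: 35 + 15 + 5 = 55
  break 2: 30 + 15 + 10 = 55
  break 3: 10 + 10 = 20
This matches the lower bound, so 3 is optimal.

3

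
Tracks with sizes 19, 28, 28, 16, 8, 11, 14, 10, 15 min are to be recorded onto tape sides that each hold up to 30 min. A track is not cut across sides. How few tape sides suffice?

6

Total = 28 + 28 + 19 + 16 + 15 + 14 + 11 + 10 + 8 = 149 min.
Lower bound: ⌈149/30⌉ = 5 tape sides.
A packing using 6 tape sides:
  side 1: 28 = 28
  side 2: 28 = 28
  side 3: 19 + 11 = 30
  side 4: 16 + 14 = 30
  side 5: 15 + 10 = 25
  side 6: 8 = 8
No arrangement into 5 tape sides stays within capacity, so 6 is optimal.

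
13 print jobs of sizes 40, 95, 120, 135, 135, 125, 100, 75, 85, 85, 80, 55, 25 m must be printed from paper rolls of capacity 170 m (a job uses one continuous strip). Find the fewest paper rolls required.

Total = 135 + 135 + 125 + 120 + 100 + 95 + 85 + 85 + 80 + 75 + 55 + 40 + 25 = 1155 m.
Lower bound: ⌈1155/170⌉ = 7 paper rolls.
A packing using 8 paper rolls:
  roll 1: 135 + 25 = 160
  roll 2: 135 = 135
  roll 3: 125 + 40 = 165
  roll 4: 120 = 120
  roll 5: 100 + 55 = 155
  roll 6: 95 + 75 = 170
  roll 7: 85 + 85 = 170
  roll 8: 80 = 80
No arrangement into 7 paper rolls stays within capacity, so 8 is optimal.

8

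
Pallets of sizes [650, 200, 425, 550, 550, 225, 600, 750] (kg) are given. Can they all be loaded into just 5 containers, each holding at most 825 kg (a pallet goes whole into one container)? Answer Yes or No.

Total = 3950 kg; ⌈3950/825⌉ = 5.
6 pallets each exceed half the capacity and cannot share a container, forcing at least 6 containers.
At least 6 containers are required, but only 5 are allowed.

No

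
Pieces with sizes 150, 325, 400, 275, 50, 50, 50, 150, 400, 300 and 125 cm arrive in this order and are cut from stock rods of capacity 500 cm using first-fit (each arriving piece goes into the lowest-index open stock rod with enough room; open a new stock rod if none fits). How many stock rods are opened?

  150 → stock rod 1 (new)  [load 150/500]
  325 → stock rod 1  [load 475/500]
  400 → stock rod 2 (new)  [load 400/500]
  275 → stock rod 3 (new)  [load 275/500]
  50 → stock rod 2  [load 450/500]
  50 → stock rod 2  [load 500/500]
  50 → stock rod 3  [load 325/500]
  150 → stock rod 3  [load 475/500]
  400 → stock rod 4 (new)  [load 400/500]
  300 → stock rod 5 (new)  [load 300/500]
  125 → stock rod 5  [load 425/500]
5 stock rods opened.

5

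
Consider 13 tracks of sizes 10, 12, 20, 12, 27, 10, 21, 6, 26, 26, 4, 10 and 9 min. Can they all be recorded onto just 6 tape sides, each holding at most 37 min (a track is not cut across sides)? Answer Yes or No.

A valid assignment using 6 tape sides:
  side 1: 27 + 10 = 37
  side 2: 26 + 10 = 36
  side 3: 26 + 10 = 36
  side 4: 21 + 12 + 4 = 37
  side 5: 20 + 12 = 32
  side 6: 9 + 6 = 15
Every load is within 37 min, so 6 tape sides suffice.

Yes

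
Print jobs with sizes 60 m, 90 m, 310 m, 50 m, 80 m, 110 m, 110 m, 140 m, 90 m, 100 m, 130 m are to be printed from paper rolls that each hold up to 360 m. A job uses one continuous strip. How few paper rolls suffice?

4

Total = 310 + 140 + 130 + 110 + 110 + 100 + 90 + 90 + 80 + 60 + 50 = 1270 m.
Lower bound: ⌈1270/360⌉ = 4 paper rolls.
A packing using 4 paper rolls:
  roll 1: 310 + 50 = 360
  roll 2: 140 + 130 + 90 = 360
  roll 3: 110 + 110 + 100 = 320
  roll 4: 90 + 80 + 60 = 230
This matches the lower bound, so 4 is optimal.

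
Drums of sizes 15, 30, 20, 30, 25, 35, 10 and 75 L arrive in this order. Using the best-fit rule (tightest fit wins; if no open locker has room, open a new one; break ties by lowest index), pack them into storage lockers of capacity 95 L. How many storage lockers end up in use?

  15 → locker 1 (new)  [load 15/95]
  30 → locker 1  [load 45/95]
  20 → locker 1  [load 65/95]
  30 → locker 1  [load 95/95]
  25 → locker 2 (new)  [load 25/95]
  35 → locker 2  [load 60/95]
  10 → locker 2  [load 70/95]
  75 → locker 3 (new)  [load 75/95]
3 storage lockers opened.

3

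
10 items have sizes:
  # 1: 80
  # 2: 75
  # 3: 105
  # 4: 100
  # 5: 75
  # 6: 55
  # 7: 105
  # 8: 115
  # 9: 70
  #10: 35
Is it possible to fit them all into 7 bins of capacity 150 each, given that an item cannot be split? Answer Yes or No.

A valid assignment using 7 bins:
  bin 1: 115 + 35 = 150
  bin 2: 105 = 105
  bin 3: 105 = 105
  bin 4: 100 = 100
  bin 5: 80 + 70 = 150
  bin 6: 75 + 75 = 150
  bin 7: 55 = 55
Every load is within 150, so 7 bins suffice.

Yes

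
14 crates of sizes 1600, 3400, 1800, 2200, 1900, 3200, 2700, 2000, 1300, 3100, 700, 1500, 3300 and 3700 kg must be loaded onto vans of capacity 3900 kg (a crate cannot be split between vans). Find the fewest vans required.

10

Total = 3700 + 3400 + 3300 + 3200 + 3100 + 2700 + 2200 + 2000 + 1900 + 1800 + 1600 + 1500 + 1300 + 700 = 32400 kg.
Lower bound: ⌈32400/3900⌉ = 9 vans.
A packing using 10 vans:
  van 1: 3700 = 3700
  van 2: 3400 = 3400
  van 3: 3300 = 3300
  van 4: 3200 + 700 = 3900
  van 5: 3100 = 3100
  van 6: 2700 = 2700
  van 7: 2200 + 1600 = 3800
  van 8: 2000 + 1900 = 3900
  van 9: 1800 + 1500 = 3300
  van 10: 1300 = 1300
No arrangement into 9 vans stays within capacity, so 10 is optimal.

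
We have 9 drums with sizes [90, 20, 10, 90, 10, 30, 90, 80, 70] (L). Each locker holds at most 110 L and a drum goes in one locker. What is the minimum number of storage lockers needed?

5

Total = 90 + 90 + 90 + 80 + 70 + 30 + 20 + 10 + 10 = 490 L.
Lower bound: ⌈490/110⌉ = 5 storage lockers.
A packing using 5 storage lockers:
  locker 1: 90 + 20 = 110
  locker 2: 90 + 10 + 10 = 110
  locker 3: 90 = 90
  locker 4: 80 + 30 = 110
  locker 5: 70 = 70
This matches the lower bound, so 5 is optimal.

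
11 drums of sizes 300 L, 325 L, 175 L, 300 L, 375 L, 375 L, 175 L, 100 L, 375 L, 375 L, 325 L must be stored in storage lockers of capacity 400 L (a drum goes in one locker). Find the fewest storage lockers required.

9

Total = 375 + 375 + 375 + 375 + 325 + 325 + 300 + 300 + 175 + 175 + 100 = 3200 L.
Lower bound: ⌈3200/400⌉ = 8 storage lockers.
A packing using 9 storage lockers:
  locker 1: 375 = 375
  locker 2: 375 = 375
  locker 3: 375 = 375
  locker 4: 375 = 375
  locker 5: 325 = 325
  locker 6: 325 = 325
  locker 7: 300 + 100 = 400
  locker 8: 300 = 300
  locker 9: 175 + 175 = 350
No arrangement into 8 storage lockers stays within capacity, so 9 is optimal.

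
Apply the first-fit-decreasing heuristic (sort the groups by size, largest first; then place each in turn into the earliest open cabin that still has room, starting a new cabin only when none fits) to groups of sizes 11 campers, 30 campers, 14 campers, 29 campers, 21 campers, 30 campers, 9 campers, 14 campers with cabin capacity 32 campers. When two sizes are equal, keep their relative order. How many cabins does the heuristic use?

Sorted descending: 30, 30, 29, 21, 14, 14, 11, 9.
  30 → cabin 1 (new)  [load 30/32]
  30 → cabin 2 (new)  [load 30/32]
  29 → cabin 3 (new)  [load 29/32]
  21 → cabin 4 (new)  [load 21/32]
  14 → cabin 5 (new)  [load 14/32]
  14 → cabin 5  [load 28/32]
  11 → cabin 4  [load 32/32]
  9 → cabin 6 (new)  [load 9/32]
6 cabins opened.

6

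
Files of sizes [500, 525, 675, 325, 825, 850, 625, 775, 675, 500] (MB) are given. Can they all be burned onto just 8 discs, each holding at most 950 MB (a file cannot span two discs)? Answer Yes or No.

No

Total = 6275 MB; ⌈6275/950⌉ = 7.
9 files each exceed half the capacity and cannot share a disc, forcing at least 9 discs.
At least 9 discs are required, but only 8 are allowed.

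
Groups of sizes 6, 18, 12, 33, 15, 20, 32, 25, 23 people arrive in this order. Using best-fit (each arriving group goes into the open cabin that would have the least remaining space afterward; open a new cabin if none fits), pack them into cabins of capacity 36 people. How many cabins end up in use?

6

  6 → cabin 1 (new)  [load 6/36]
  18 → cabin 1  [load 24/36]
  12 → cabin 1  [load 36/36]
  33 → cabin 2 (new)  [load 33/36]
  15 → cabin 3 (new)  [load 15/36]
  20 → cabin 3  [load 35/36]
  32 → cabin 4 (new)  [load 32/36]
  25 → cabin 5 (new)  [load 25/36]
  23 → cabin 6 (new)  [load 23/36]
6 cabins opened.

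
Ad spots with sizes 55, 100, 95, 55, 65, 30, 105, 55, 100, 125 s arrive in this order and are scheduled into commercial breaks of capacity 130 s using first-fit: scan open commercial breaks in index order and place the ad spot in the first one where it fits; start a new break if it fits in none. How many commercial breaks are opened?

7

  55 → break 1 (new)  [load 55/130]
  100 → break 2 (new)  [load 100/130]
  95 → break 3 (new)  [load 95/130]
  55 → break 1  [load 110/130]
  65 → break 4 (new)  [load 65/130]
  30 → break 2  [load 130/130]
  105 → break 5 (new)  [load 105/130]
  55 → break 4  [load 120/130]
  100 → break 6 (new)  [load 100/130]
  125 → break 7 (new)  [load 125/130]
7 commercial breaks opened.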